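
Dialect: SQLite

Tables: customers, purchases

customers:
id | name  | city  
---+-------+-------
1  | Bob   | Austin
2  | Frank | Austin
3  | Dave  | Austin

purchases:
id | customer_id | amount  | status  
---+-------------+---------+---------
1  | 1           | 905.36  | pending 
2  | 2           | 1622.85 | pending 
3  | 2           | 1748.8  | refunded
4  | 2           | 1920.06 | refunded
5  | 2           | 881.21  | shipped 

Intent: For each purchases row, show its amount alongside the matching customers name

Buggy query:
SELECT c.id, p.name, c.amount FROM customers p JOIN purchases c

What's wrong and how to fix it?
Bug: JOIN with no ON clause produces a cartesian product; every purchases row pairs with every customers row

Fix: Add ON c.customer_id = p.id to the JOIN

Corrected query:
SELECT c.id, p.name, c.amount FROM customers p JOIN purchases c ON c.customer_id = p.id

Result:
id | name  | amount 
---+-------+--------
1  | Bob   | 905.36 
2  | Frank | 1622.85
3  | Frank | 1748.8 
4  | Frank | 1920.06
5  | Frank | 881.21 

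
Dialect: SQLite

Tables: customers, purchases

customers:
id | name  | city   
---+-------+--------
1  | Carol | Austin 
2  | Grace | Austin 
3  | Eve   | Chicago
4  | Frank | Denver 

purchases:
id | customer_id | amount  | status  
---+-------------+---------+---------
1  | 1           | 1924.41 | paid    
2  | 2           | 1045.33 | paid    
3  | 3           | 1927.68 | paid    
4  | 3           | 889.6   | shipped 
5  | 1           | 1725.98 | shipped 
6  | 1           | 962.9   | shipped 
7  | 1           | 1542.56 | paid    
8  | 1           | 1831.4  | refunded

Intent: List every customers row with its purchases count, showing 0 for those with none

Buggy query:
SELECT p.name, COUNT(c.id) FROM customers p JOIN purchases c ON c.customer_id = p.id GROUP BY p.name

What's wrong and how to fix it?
Bug: An inner join excludes parents with zero children

Fix: Use LEFT JOIN so parents without children still appear (COUNT(c.id) gives 0)

Corrected query:
SELECT p.name, COUNT(c.id) FROM customers p LEFT JOIN purchases c ON c.customer_id = p.id GROUP BY p.name

Result:
name  | COUNT(c.id)
------+------------
Carol | 5          
Eve   | 2          
Frank | 0          
Grace | 1          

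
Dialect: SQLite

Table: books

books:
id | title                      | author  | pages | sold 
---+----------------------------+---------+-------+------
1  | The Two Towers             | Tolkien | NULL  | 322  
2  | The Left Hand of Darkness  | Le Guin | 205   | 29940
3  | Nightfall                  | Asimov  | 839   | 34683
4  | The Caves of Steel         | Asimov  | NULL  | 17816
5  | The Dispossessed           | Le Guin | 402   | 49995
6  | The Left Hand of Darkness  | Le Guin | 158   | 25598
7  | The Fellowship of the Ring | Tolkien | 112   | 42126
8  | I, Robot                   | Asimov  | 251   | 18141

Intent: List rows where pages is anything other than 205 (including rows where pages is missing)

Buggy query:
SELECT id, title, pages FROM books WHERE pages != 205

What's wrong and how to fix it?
Bug: Inequality against NULL is unknown, not true; rows with NULL are dropped

Fix: Add an explicit OR pages IS NULL to include the missing-value rows

Corrected query:
SELECT id, title, pages FROM books WHERE pages != 205 OR pages IS NULL

Result:
id | title                      | pages
---+----------------------------+------
1  | The Two Towers             | NULL 
3  | Nightfall                  | 839  
4  | The Caves of Steel         | NULL 
5  | The Dispossessed           | 402  
6  | The Left Hand of Darkness  | 158  
7  | The Fellowship of the Ring | 112  
8  | I, Robot                   | 251  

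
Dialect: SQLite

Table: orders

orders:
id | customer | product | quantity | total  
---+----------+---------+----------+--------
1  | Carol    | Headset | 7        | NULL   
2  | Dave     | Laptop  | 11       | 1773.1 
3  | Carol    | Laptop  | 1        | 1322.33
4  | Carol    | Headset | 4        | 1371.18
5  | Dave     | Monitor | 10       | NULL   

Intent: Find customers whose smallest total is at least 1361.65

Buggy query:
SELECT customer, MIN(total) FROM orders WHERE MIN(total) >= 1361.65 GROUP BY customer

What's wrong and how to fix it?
Bug: Aggregates like MIN are computed per group after WHERE runs

Fix: Use HAVING for the per-group MIN condition

Corrected query:
SELECT customer, MIN(total) FROM orders GROUP BY customer HAVING MIN(total) >= 1361.65

Result:
customer | MIN(total)
---------+-----------
Dave     | 1773.1    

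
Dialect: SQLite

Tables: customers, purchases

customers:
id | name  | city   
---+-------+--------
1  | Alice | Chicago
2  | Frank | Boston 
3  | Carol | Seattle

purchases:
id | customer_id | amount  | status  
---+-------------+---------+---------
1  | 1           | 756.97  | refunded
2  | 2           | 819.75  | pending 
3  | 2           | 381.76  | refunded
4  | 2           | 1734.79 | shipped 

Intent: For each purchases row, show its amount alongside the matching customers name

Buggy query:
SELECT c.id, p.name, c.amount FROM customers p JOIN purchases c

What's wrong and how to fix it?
Bug: Missing join condition: each purchases row is matched to all customers rows instead of just its own

Fix: Add ON c.customer_id = p.id to the JOIN

Corrected query:
SELECT c.id, p.name, c.amount FROM customers p JOIN purchases c ON c.customer_id = p.id

Result:
id | name  | amount 
---+-------+--------
1  | Alice | 756.97 
2  | Frank | 819.75 
3  | Frank | 381.76 
4  | Frank | 1734.79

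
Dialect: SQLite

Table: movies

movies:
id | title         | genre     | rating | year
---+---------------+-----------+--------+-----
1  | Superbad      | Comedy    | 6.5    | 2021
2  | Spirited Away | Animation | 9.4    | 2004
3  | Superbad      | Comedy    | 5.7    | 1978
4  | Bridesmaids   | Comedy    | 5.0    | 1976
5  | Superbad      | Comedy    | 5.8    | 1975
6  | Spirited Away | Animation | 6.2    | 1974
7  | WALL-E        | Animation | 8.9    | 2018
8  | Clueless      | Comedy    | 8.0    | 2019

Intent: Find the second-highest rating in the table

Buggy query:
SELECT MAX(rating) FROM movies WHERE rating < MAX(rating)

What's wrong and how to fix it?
Bug: The inner MAX is an aggregate inside WHERE, which is not allowed

Fix: Put the inner MAX in a scalar subquery

Corrected query:
SELECT MAX(rating) FROM movies WHERE rating < (SELECT MAX(rating) FROM movies)

Result:
MAX(rating)
-----------
8.9        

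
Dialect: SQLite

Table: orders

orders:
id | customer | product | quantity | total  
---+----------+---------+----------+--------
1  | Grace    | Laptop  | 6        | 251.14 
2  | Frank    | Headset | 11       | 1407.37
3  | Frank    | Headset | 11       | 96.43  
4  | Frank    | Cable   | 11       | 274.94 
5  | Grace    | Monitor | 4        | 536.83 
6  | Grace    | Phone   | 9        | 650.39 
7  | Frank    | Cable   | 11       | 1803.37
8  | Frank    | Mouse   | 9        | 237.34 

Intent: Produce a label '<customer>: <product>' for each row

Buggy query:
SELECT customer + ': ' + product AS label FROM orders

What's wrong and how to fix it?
Bug: SQLite uses || for string concatenation; + coerces text to numbers (yielding 0)

Fix: Replace + with || to concatenate text

Corrected query:
SELECT customer || ': ' || product AS label FROM orders

Result:
label         
--------------
Grace: Laptop 
Frank: Headset
Frank: Headset
Frank: Cable  
Grace: Monitor
Grace: Phone  
Frank: Cable  
Frank: Mouse  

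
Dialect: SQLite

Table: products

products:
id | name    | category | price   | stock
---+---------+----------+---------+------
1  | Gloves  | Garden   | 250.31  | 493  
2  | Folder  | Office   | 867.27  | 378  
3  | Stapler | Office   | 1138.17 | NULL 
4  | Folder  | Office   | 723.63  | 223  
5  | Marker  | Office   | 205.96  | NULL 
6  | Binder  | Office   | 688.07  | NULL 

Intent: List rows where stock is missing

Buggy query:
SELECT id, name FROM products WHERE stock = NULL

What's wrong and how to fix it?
Bug: '= NULL' is always unknown in SQL three-valued logic, so no rows match

Fix: Replace '= NULL' with 'IS NULL'

Corrected query:
SELECT id, name FROM products WHERE stock IS NULL

Result:
id | name   
---+--------
3  | Stapler
5  | Marker 
6  | Binder 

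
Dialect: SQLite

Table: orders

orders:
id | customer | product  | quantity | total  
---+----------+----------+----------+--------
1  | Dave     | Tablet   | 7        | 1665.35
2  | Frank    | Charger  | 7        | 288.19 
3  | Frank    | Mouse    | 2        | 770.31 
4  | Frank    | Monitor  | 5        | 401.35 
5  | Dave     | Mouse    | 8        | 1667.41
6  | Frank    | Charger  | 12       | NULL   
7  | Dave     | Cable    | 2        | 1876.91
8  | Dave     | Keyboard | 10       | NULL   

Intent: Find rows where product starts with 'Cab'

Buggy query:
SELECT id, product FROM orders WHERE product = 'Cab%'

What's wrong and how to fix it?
Bug: '=' compares the literal string including the % character; pattern matching needs LIKE

Fix: Use LIKE for wildcard pattern matching

Corrected query:
SELECT id, product FROM orders WHERE product LIKE 'Cab%'

Result:
id | product
---+--------
7  | Cable  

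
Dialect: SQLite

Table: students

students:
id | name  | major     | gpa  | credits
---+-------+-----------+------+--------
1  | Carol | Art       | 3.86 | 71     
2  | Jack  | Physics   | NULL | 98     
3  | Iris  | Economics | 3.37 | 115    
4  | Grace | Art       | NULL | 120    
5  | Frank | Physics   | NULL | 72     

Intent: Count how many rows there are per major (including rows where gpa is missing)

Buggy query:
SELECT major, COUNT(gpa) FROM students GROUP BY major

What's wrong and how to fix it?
Bug: COUNT(gpa) skips NULLs, so groups with missing gpa are undercounted

Fix: Use COUNT(*) to count all rows regardless of NULL

Corrected query:
SELECT major, COUNT(*) FROM students GROUP BY major

Result:
major     | COUNT(*)
----------+---------
Art       | 2       
Economics | 1       
Physics   | 2       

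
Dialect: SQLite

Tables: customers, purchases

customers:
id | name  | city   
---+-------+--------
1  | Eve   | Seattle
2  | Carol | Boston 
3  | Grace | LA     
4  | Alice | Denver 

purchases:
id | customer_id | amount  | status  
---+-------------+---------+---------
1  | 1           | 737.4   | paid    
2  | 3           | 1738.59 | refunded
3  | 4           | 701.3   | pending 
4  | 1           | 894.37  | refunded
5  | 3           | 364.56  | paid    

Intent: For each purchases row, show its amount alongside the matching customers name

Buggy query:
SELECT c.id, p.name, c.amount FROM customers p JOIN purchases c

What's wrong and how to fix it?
Bug: JOIN with no ON clause produces a cartesian product; every purchases row pairs with every customers row

Fix: Specify the join condition linking the foreign key to the parent id

Corrected query:
SELECT c.id, p.name, c.amount FROM customers p JOIN purchases c ON c.customer_id = p.id

Result:
id | name  | amount 
---+-------+--------
1  | Eve   | 737.4  
2  | Grace | 1738.59
3  | Alice | 701.3  
4  | Eve   | 894.37 
5  | Grace | 364.56 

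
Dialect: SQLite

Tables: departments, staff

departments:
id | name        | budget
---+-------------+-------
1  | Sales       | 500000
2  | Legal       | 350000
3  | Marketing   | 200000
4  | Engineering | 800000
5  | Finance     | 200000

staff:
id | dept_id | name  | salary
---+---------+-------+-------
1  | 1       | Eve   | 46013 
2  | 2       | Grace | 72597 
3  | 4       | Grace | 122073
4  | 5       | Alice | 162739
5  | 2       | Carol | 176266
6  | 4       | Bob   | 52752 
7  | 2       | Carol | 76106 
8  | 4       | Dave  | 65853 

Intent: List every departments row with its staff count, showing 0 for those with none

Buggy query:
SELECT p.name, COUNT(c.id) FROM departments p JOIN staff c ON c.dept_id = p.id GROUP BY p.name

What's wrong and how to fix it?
Bug: INNER JOIN drops departments rows that have no matching staff rows

Fix: Switch to LEFT JOIN to retain unmatched parent rows

Corrected query:
SELECT p.name, COUNT(c.id) FROM departments p LEFT JOIN staff c ON c.dept_id = p.id GROUP BY p.name

Result:
name        | COUNT(c.id)
------------+------------
Engineering | 3          
Finance     | 1          
Legal       | 3          
Marketing   | 0          
Sales       | 1          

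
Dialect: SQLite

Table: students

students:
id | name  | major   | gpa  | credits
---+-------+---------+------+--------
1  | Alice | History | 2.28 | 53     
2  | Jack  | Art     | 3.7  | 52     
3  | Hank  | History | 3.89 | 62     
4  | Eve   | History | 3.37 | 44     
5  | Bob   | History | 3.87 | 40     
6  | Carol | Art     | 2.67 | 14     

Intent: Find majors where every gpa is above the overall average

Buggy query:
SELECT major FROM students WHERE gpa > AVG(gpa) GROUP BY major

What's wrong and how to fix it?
Bug: AVG() is an aggregate; it can't sit directly in WHERE

Fix: Use a subquery for AVG and a HAVING MIN(...) filter so the condition holds for every row in the group

Corrected query:
SELECT major FROM students GROUP BY major HAVING MIN(gpa) > (SELECT AVG(gpa) FROM students)

Result:
(no rows)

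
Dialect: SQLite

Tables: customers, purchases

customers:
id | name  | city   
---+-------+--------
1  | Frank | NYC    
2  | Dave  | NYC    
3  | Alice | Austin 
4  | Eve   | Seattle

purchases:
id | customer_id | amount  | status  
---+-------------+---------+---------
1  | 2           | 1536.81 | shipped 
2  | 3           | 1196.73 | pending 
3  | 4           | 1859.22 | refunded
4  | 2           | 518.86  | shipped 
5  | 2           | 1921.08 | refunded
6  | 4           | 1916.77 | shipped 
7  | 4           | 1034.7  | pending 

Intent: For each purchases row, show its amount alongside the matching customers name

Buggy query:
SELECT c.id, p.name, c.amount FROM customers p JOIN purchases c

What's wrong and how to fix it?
Bug: Missing join condition: each purchases row is matched to all customers rows instead of just its own

Fix: Add ON c.customer_id = p.id to the JOIN

Corrected query:
SELECT c.id, p.name, c.amount FROM customers p JOIN purchases c ON c.customer_id = p.id

Result:
id | name  | amount 
---+-------+--------
1  | Dave  | 1536.81
2  | Alice | 1196.73
3  | Eve   | 1859.22
4  | Dave  | 518.86 
5  | Dave  | 1921.08
6  | Eve   | 1916.77
7  | Eve   | 1034.7 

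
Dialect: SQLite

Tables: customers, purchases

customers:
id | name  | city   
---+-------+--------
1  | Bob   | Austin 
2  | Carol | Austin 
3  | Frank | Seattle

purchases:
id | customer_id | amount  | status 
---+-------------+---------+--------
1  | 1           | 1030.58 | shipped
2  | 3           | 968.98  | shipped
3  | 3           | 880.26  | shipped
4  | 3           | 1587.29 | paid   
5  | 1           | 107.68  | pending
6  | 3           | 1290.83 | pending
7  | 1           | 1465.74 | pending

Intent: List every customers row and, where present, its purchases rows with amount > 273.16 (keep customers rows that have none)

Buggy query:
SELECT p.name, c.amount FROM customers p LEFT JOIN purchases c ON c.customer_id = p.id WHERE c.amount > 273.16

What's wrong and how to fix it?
Bug: A WHERE condition on the right-hand table after LEFT JOIN drops unmatched parents

Fix: Put 'c.amount > 273.16' in the JOIN's ON clause instead of WHERE

Corrected query:
SELECT p.name, c.amount FROM customers p LEFT JOIN purchases c ON c.customer_id = p.id AND c.amount > 273.16

Result:
name  | amount 
------+--------
Bob   | 1030.58
Bob   | 1465.74
Carol | NULL   
Frank | 880.26 
Frank | 968.98 
Frank | 1290.83
Frank | 1587.29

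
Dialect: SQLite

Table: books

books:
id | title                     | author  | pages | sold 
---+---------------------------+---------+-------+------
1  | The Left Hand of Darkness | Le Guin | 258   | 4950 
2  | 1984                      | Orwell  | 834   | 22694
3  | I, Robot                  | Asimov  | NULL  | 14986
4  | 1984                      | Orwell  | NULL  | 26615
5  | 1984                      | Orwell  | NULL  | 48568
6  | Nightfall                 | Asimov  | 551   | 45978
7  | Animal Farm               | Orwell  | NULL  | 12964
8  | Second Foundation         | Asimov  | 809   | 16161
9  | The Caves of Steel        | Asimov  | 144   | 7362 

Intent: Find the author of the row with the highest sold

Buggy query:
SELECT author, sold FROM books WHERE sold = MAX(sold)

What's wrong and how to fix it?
Bug: MAX(sold) is an aggregate and cannot be used directly in WHERE

Fix: Use a subquery: WHERE sold = (SELECT MAX(sold) FROM books)

Corrected query:
SELECT author, sold FROM books WHERE sold = (SELECT MAX(sold) FROM books)

Result:
author | sold 
-------+------
Orwell | 48568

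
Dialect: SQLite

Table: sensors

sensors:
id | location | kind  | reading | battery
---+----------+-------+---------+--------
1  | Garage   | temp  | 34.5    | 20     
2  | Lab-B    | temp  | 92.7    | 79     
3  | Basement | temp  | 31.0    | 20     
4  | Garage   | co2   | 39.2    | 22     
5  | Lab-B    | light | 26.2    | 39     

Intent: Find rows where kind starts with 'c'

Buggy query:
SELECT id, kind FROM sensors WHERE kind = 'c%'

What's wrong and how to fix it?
Bug: Wildcards only work with LIKE; '=' treats '%' as a literal character

Fix: Use LIKE for wildcard pattern matching

Corrected query:
SELECT id, kind FROM sensors WHERE kind LIKE 'c%'

Result:
id | kind
---+-----
4  | co2 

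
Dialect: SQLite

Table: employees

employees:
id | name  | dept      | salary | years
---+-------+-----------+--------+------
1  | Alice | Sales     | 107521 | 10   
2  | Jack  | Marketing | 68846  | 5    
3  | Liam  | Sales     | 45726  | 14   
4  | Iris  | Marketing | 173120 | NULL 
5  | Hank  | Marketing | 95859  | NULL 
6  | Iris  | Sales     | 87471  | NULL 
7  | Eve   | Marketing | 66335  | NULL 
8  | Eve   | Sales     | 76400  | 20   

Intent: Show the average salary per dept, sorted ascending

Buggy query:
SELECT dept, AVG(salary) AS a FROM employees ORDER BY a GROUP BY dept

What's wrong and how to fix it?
Bug: ORDER BY appears before GROUP BY; SQL clause order requires GROUP BY first

Fix: Reorder: SELECT … FROM … GROUP BY … ORDER BY …

Corrected query:
SELECT dept, AVG(salary) AS a FROM employees GROUP BY dept ORDER BY a

Result:
dept      | a      
----------+--------
Sales     | 79279.5
Marketing | 101040 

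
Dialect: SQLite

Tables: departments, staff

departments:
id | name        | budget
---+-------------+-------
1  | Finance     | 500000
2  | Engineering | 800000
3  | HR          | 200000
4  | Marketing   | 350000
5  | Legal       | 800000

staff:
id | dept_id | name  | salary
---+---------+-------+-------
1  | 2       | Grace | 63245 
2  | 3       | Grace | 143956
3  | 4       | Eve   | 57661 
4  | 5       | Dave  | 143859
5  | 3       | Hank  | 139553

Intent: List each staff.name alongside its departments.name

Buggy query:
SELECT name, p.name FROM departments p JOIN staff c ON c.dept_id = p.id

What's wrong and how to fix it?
Bug: 'name' exists in both joined tables, so the database can't tell which one is meant

Fix: Qualify the column with its table alias (c.name)

Corrected query:
SELECT c.name, p.name FROM departments p JOIN staff c ON c.dept_id = p.id

Result:
name  | name       
------+------------
Grace | Engineering
Grace | HR         
Eve   | Marketing  
Dave  | Legal      
Hank  | HR         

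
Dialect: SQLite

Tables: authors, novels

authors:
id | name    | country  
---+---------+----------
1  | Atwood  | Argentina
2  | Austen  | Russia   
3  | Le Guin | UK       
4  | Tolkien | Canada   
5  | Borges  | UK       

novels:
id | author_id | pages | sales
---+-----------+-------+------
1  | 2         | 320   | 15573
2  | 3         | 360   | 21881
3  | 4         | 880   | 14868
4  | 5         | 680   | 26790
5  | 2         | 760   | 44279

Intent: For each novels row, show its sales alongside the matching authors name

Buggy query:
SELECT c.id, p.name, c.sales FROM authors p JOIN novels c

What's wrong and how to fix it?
Bug: JOIN with no ON clause produces a cartesian product; every novels row pairs with every authors row

Fix: Add ON c.author_id = p.id to the JOIN

Corrected query:
SELECT c.id, p.name, c.sales FROM authors p JOIN novels c ON c.author_id = p.id

Result:
id | name    | sales
---+---------+------
1  | Austen  | 15573
2  | Le Guin | 21881
3  | Tolkien | 14868
4  | Borges  | 26790
5  | Austen  | 44279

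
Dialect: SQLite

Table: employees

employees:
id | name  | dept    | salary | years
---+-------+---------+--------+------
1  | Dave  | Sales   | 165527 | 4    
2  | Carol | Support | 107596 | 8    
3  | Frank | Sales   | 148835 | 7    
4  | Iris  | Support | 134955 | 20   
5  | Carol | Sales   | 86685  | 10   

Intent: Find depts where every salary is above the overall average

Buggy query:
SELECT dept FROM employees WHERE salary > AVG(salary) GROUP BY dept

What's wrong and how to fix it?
Bug: WHERE evaluates per row before aggregation, so AVG() is unavailable

Fix: Compute the overall average in a scalar subquery and compare each group's MIN against it in HAVING

Corrected query:
SELECT dept FROM employees GROUP BY dept HAVING MIN(salary) > (SELECT AVG(salary) FROM employees)

Result:
(no rows)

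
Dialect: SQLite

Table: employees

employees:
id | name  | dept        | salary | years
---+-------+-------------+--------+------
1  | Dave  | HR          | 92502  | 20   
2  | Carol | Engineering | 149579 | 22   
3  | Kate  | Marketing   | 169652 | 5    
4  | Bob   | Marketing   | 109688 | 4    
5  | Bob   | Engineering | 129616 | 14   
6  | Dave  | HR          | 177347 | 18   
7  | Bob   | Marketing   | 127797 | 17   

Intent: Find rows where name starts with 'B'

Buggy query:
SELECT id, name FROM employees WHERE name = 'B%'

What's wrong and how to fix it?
Bug: Wildcards only work with LIKE; '=' treats '%' as a literal character

Fix: Replace '=' with LIKE so 'B%' is treated as a pattern

Corrected query:
SELECT id, name FROM employees WHERE name LIKE 'B%'

Result:
id | name
---+-----
4  | Bob 
5  | Bob 
7  | Bob 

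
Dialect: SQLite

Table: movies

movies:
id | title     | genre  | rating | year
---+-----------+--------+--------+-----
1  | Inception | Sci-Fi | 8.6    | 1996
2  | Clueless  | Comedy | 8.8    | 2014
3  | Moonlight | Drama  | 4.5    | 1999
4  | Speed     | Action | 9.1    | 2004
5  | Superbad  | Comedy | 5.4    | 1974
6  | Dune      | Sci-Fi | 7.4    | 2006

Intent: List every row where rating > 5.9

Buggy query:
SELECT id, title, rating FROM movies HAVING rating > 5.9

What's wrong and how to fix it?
Bug: HAVING filters the output of aggregation, but this query has no GROUP BY and no aggregate functions, so SQLite rejects it (HAVING clause on a non-aggregate query); the condition here is per row

Fix: Use WHERE for row-level filtering

Corrected query:
SELECT id, title, rating FROM movies WHERE rating > 5.9

Result:
id | title     | rating
---+-----------+-------
1  | Inception | 8.6   
2  | Clueless  | 8.8   
4  | Speed     | 9.1   
6  | Dune      | 7.4   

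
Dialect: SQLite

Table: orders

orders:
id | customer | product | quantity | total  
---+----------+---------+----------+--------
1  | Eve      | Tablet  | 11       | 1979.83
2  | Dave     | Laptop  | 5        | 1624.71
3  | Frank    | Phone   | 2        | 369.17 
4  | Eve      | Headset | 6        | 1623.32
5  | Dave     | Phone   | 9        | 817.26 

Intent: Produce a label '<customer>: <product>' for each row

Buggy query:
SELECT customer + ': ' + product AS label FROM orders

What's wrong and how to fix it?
Bug: '+' is numeric addition; on text columns SQLite converts them to 0 instead of concatenating

Fix: Replace + with || to concatenate text

Corrected query:
SELECT customer || ': ' || product AS label FROM orders

Result:
label       
------------
Eve: Tablet 
Dave: Laptop
Frank: Phone
Eve: Headset
Dave: Phone 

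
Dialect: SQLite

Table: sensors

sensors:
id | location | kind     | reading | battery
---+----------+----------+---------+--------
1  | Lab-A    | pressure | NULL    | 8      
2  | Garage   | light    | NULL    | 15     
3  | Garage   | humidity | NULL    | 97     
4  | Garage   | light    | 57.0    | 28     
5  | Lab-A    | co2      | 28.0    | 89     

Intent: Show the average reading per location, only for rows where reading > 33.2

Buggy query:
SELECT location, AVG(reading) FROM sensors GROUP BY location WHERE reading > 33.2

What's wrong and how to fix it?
Bug: Row-level WHERE must come before GROUP BY in the clause order

Fix: Move the WHERE clause before GROUP BY

Corrected query:
SELECT location, AVG(reading) FROM sensors WHERE reading > 33.2 GROUP BY location

Result:
location | AVG(reading)
---------+-------------
Garage   | 57          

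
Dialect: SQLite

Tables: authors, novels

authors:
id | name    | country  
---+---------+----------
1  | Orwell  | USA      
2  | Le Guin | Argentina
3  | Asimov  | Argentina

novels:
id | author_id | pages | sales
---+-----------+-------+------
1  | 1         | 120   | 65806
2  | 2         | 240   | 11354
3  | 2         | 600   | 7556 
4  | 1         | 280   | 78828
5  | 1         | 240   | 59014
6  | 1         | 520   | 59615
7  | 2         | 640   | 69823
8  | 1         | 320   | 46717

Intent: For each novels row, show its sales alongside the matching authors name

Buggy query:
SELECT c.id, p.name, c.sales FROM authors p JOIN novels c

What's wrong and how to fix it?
Bug: JOIN with no ON clause produces a cartesian product; every novels row pairs with every authors row

Fix: Specify the join condition linking the foreign key to the parent id

Corrected query:
SELECT c.id, p.name, c.sales FROM authors p JOIN novels c ON c.author_id = p.id

Result:
id | name    | sales
---+---------+------
1  | Orwell  | 65806
2  | Le Guin | 11354
3  | Le Guin | 7556 
4  | Orwell  | 78828
5  | Orwell  | 59014
6  | Orwell  | 59615
7  | Le Guin | 69823
8  | Orwell  | 46717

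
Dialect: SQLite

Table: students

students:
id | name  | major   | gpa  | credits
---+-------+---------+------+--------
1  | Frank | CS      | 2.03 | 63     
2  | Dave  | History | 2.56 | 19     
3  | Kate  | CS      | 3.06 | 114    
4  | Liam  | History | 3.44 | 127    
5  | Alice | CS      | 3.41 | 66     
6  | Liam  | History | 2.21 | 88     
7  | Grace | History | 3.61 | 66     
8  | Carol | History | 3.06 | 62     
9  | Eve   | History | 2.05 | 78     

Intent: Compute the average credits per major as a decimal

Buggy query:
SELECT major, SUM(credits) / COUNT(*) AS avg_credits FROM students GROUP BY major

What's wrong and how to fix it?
Bug: Both operands are integers, so '/' performs integer division and truncates

Fix: Multiply by 1.0 (or CAST to REAL) to force floating-point division

Corrected query:
SELECT major, SUM(credits) * 1.0 / COUNT(*) AS avg_credits FROM students GROUP BY major

Result:
major   | avg_credits
--------+------------
CS      | 81         
History | 73.333333  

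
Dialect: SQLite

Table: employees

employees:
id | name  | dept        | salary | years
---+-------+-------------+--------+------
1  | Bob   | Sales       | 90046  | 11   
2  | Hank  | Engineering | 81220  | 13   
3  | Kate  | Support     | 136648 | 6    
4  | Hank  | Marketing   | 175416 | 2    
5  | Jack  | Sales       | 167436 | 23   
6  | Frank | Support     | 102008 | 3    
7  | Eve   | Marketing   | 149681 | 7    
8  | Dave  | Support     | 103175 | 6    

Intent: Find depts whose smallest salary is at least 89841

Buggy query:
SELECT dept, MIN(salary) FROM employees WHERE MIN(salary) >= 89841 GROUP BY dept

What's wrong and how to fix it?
Bug: Aggregates like MIN are computed per group after WHERE runs

Fix: Use HAVING for the per-group MIN condition

Corrected query:
SELECT dept, MIN(salary) FROM employees GROUP BY dept HAVING MIN(salary) >= 89841

Result:
dept      | MIN(salary)
----------+------------
Marketing | 149681     
Sales     | 90046      
Support   | 102008     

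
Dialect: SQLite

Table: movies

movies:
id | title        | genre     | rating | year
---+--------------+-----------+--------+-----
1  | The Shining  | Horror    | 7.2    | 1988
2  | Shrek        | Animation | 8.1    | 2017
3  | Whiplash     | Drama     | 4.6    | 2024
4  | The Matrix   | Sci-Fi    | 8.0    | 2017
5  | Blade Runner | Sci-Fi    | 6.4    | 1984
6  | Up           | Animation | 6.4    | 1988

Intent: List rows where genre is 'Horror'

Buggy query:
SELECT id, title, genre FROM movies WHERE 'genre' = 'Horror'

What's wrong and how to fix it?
Bug: 'genre' in single quotes is a string literal, not the column; the comparison is literal-vs-literal and never true

Fix: Remove the quotes around the column name (or use double quotes for an identifier)

Corrected query:
SELECT id, title, genre FROM movies WHERE genre = 'Horror'

Result:
id | title       | genre 
---+-------------+-------
1  | The Shining | Horror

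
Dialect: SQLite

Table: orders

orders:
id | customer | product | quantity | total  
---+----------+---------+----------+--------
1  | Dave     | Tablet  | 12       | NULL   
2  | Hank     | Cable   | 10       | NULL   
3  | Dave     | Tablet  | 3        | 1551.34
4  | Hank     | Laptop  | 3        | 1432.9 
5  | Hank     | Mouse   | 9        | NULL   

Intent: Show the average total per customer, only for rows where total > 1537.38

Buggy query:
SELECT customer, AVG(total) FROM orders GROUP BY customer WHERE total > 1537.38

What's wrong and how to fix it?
Bug: WHERE cannot follow GROUP BY

Fix: Move the WHERE clause before GROUP BY

Corrected query:
SELECT customer, AVG(total) FROM orders WHERE total > 1537.38 GROUP BY customer

Result:
customer | AVG(total)
---------+-----------
Dave     | 1551.34   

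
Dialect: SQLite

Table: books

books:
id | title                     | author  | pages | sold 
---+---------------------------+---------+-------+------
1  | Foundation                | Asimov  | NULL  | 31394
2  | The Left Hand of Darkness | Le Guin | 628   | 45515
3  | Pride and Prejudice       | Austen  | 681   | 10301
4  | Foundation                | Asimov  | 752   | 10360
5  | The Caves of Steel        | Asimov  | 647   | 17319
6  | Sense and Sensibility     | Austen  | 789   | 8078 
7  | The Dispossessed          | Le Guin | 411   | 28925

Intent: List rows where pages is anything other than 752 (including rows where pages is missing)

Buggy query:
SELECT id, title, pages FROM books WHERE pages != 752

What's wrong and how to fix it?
Bug: 'pages != 752' is unknown when pages is NULL, so NULL rows are silently excluded

Fix: Handle NULL separately with IS NULL alongside the inequality

Corrected query:
SELECT id, title, pages FROM books WHERE pages != 752 OR pages IS NULL

Result:
id | title                     | pages
---+---------------------------+------
1  | Foundation                | NULL 
2  | The Left Hand of Darkness | 628  
3  | Pride and Prejudice       | 681  
5  | The Caves of Steel        | 647  
6  | Sense and Sensibility     | 789  
7  | The Dispossessed          | 411  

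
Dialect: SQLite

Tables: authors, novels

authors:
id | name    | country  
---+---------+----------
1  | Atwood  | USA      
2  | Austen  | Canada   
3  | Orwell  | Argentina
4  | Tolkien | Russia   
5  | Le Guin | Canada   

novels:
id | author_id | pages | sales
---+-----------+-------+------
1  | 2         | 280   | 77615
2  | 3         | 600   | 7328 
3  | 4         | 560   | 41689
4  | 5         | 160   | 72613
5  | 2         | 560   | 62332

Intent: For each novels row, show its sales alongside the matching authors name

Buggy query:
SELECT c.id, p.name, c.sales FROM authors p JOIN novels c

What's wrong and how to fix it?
Bug: Missing join condition: each novels row is matched to all authors rows instead of just its own

Fix: Add ON c.author_id = p.id to the JOIN

Corrected query:
SELECT c.id, p.name, c.sales FROM authors p JOIN novels c ON c.author_id = p.id

Result:
id | name    | sales
---+---------+------
1  | Austen  | 77615
2  | Orwell  | 7328 
3  | Tolkien | 41689
4  | Le Guin | 72613
5  | Austen  | 62332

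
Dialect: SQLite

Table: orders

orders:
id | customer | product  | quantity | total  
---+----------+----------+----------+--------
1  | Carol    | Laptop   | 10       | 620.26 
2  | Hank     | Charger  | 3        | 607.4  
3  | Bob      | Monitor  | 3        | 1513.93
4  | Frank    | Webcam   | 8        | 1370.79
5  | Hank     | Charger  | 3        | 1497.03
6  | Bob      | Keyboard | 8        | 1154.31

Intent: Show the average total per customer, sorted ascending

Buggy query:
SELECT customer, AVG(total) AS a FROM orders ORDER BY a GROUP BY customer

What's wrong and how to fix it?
Bug: ORDER BY appears before GROUP BY; SQL clause order requires GROUP BY first

Fix: Reorder: SELECT … FROM … GROUP BY … ORDER BY …

Corrected query:
SELECT customer, AVG(total) AS a FROM orders GROUP BY customer ORDER BY a

Result:
customer | a       
---------+---------
Carol    | 620.26  
Hank     | 1052.215
Bob      | 1334.12 
Frank    | 1370.79 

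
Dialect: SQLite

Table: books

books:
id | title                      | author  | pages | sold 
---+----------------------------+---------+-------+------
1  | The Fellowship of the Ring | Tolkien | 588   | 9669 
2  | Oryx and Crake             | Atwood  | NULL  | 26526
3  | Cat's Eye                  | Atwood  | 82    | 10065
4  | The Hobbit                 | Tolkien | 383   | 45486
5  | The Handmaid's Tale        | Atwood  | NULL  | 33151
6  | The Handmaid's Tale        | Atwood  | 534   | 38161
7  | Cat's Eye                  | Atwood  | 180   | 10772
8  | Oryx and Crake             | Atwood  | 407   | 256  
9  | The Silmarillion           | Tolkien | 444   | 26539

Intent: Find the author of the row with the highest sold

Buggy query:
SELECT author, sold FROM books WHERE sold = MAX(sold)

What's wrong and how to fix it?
Bug: MAX(sold) is an aggregate and cannot be used directly in WHERE

Fix: Wrap MAX in a scalar subquery so WHERE compares against a single value

Corrected query:
SELECT author, sold FROM books WHERE sold = (SELECT MAX(sold) FROM books)

Result:
author  | sold 
--------+------
Tolkien | 45486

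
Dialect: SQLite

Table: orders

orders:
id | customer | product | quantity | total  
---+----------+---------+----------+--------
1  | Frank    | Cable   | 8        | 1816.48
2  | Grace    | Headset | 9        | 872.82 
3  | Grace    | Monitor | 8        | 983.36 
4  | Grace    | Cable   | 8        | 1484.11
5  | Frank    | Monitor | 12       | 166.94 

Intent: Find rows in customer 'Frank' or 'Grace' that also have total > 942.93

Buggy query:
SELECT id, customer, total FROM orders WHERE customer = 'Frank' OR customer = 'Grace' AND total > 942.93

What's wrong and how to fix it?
Bug: Without parentheses, AND is evaluated before OR, so the total filter only applies to the 'Grace' branch

Fix: Group the OR with parentheses (or use IN), then AND the threshold

Corrected query:
SELECT id, customer, total FROM orders WHERE (customer = 'Frank' OR customer = 'Grace') AND total > 942.93

Result:
id | customer | total  
---+----------+--------
1  | Frank    | 1816.48
3  | Grace    | 983.36 
4  | Grace    | 1484.11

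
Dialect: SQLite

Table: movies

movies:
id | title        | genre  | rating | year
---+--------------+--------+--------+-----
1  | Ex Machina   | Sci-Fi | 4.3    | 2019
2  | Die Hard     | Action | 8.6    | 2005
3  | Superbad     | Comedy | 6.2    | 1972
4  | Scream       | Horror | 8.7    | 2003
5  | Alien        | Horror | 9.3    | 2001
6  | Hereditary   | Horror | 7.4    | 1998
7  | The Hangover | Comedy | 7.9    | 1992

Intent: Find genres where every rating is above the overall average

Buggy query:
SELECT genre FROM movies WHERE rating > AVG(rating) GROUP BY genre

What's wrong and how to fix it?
Bug: AVG() is an aggregate; it can't sit directly in WHERE

Fix: Compute the overall average in a scalar subquery and compare each group's MIN against it in HAVING

Corrected query:
SELECT genre FROM movies GROUP BY genre HAVING MIN(rating) > (SELECT AVG(rating) FROM movies)

Result:
genre 
------
Action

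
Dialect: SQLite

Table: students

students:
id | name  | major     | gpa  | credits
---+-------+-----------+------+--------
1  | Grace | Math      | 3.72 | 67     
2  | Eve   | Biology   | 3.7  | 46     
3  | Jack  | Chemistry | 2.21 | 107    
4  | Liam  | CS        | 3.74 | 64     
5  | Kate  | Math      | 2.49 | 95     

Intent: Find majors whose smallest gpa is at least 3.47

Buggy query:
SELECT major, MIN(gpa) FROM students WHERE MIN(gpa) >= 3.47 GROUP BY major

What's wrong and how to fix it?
Bug: Aggregates like MIN are computed per group after WHERE runs

Fix: Replace WHERE with HAVING after the GROUP BY

Corrected query:
SELECT major, MIN(gpa) FROM students GROUP BY major HAVING MIN(gpa) >= 3.47

Result:
major   | MIN(gpa)
--------+---------
Biology | 3.7     
CS      | 3.74    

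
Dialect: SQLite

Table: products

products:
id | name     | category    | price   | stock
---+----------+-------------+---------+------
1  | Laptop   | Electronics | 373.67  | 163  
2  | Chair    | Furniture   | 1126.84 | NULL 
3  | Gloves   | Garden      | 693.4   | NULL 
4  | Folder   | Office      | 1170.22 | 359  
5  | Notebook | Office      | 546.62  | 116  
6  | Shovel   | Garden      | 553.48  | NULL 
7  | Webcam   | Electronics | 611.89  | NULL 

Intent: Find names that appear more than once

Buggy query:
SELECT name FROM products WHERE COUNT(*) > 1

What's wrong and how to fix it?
Bug: COUNT(*) is an aggregate and cannot be used in WHERE

Fix: Group first, then use HAVING for the count condition

Corrected query:
SELECT name FROM products GROUP BY name HAVING COUNT(*) > 1

Result:
(no rows)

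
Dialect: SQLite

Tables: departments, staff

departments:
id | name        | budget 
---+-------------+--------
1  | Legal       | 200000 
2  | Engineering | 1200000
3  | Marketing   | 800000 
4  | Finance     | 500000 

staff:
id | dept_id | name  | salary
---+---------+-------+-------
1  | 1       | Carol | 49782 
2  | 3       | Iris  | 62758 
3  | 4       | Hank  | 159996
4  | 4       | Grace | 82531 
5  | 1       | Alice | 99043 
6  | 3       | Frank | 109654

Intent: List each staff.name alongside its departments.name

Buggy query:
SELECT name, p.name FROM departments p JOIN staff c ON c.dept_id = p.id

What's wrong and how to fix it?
Bug: Both tables have a 'name' column; the unqualified reference is ambiguous

Fix: Qualify the column with its table alias (c.name)

Corrected query:
SELECT c.name, p.name FROM departments p JOIN staff c ON c.dept_id = p.id

Result:
name  | name     
------+----------
Carol | Legal    
Iris  | Marketing
Hank  | Finance  
Grace | Finance  
Alice | Legal    
Frank | Marketing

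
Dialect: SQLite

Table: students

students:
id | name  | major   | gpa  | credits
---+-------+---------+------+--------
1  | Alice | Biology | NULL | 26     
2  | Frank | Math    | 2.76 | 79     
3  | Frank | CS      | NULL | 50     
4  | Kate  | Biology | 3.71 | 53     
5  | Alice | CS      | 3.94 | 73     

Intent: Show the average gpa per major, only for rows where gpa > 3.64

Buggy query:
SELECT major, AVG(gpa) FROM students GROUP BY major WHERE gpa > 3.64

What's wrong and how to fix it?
Bug: WHERE cannot follow GROUP BY

Fix: Move the WHERE clause before GROUP BY

Corrected query:
SELECT major, AVG(gpa) FROM students WHERE gpa > 3.64 GROUP BY major

Result:
major   | AVG(gpa)
--------+---------
Biology | 3.71    
CS      | 3.94    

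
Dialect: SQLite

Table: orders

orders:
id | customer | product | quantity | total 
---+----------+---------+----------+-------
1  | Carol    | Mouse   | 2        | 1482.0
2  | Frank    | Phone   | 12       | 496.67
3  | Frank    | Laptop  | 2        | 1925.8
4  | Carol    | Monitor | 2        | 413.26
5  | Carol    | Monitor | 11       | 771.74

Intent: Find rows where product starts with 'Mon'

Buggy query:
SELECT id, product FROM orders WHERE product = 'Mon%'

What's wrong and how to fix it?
Bug: '=' compares the literal string including the % character; pattern matching needs LIKE

Fix: Replace '=' with LIKE so 'Mon%' is treated as a pattern

Corrected query:
SELECT id, product FROM orders WHERE product LIKE 'Mon%'

Result:
id | product
---+--------
4  | Monitor
5  | Monitor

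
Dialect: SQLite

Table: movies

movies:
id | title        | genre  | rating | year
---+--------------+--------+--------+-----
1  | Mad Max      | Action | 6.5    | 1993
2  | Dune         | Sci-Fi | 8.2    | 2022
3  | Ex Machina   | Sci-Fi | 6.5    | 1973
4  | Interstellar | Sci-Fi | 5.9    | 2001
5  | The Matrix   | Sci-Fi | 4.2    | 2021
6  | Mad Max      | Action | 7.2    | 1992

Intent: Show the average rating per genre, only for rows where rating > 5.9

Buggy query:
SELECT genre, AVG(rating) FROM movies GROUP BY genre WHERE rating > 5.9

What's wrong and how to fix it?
Bug: WHERE cannot follow GROUP BY

Fix: Place WHERE between FROM and GROUP BY

Corrected query:
SELECT genre, AVG(rating) FROM movies WHERE rating > 5.9 GROUP BY genre

Result:
genre  | AVG(rating)
-------+------------
Action | 6.85       
Sci-Fi | 7.35       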